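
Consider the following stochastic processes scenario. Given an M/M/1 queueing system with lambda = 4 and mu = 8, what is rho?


rho = lambda/mu
= 4/8
= 0.5000

0.5000


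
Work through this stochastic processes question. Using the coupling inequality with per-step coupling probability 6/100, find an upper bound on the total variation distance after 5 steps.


TV distance bound <= (1-delta)^n
= (1 - 0.0600)^5
= 0.9400^5
= 0.7339

0.7339


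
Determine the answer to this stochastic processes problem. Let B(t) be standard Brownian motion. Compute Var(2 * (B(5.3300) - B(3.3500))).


Var(alpha*(B(t)-B(s))) = alpha^2 * (t-s)
= 2^2 * (5.3300 - 3.3500)
= 4 * 1.9800
= 7.9200

7.9200


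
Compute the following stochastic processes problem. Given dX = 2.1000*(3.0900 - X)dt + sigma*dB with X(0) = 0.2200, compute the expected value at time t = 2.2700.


E[X(t)] = mu + (X(0) - mu)*exp(-theta*t)
= 3.0900 + (0.2200 - 3.0900)*exp(-2.1000*2.2700)
= 3.0900 + -2.8700 * 0.0085
= 3.0656

3.0656


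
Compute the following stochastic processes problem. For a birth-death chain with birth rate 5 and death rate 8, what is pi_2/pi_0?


For birth-death process, pi_n/pi_0 = (lambda/mu)^n
= (5/8)^2
= 0.3906

0.3906


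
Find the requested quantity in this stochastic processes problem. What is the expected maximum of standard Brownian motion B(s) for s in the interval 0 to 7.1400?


E(max B(s)) = sqrt(2t/pi)
= sqrt(2*7.1400/pi)
= sqrt(4.5455)
= 2.1320

2.1320


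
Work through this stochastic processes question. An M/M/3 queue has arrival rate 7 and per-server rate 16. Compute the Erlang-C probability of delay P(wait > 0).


a = lambda/mu = 0.4375
rho = a/c = 0.1458
Erlang-C formula applied:
C(c,a) = 0.0105

0.0105


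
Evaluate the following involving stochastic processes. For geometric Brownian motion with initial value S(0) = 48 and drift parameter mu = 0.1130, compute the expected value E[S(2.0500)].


E[S(t)] = S(0) * exp(mu * t)
= 48 * exp(0.1130 * 2.0500)
= 48 * 1.2607
= 60.5126

60.5126


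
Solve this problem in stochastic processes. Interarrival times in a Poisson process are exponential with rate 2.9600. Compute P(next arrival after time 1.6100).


P(X > t) = exp(-lambda * t)
= exp(-2.9600 * 1.6100)
= exp(-4.7656) = 0.0085

0.0085


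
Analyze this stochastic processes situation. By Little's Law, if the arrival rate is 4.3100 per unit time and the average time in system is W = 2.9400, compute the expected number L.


Little's Law: L = lambda * W
= 4.3100 * 2.9400
= 12.6714

12.6714


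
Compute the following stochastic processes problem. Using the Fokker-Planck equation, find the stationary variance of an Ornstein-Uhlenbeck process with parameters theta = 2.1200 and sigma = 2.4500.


Stationary variance = sigma^2 / (2*theta)
= 2.4500^2 / (2*2.1200)
= 6.0025 / 4.2400
= 1.4157

1.4157


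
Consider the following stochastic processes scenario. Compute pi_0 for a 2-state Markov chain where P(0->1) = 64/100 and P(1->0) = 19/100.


Stationary distribution: pi_0 = p10/(p01+p10), pi_1 = p01/(p01+p10)
p01 = 0.6400, p10 = 0.1900
pi_0 = 0.2289

0.2289


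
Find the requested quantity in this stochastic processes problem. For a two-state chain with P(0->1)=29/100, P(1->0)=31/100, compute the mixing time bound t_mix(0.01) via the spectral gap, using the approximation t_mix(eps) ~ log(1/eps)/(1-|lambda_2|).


lambda_2 = |1 - p01 - p10| = |1 - 0.2900 - 0.3100| = 0.4000
t_mix ~ log(1/eps)/(1 - |lambda_2|)
= log(100)/(1 - 0.4000) = 4.6052/0.6000
= 7.6753

7.6753


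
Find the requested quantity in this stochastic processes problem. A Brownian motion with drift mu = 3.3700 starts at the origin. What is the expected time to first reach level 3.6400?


Expected first passage time = a/mu
= 3.6400/3.3700
= 1.0801

1.0801


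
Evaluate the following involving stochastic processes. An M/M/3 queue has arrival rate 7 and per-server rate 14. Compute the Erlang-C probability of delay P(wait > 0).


a = lambda/mu = 0.5000
rho = a/c = 0.1667
Erlang-C formula applied:
C(c,a) = 0.0152

0.0152


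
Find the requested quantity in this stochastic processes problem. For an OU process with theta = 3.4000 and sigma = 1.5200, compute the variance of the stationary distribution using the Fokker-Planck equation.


Stationary variance = sigma^2 / (2*theta)
= 1.5200^2 / (2*3.4000)
= 2.3104 / 6.8000
= 0.3398

0.3398


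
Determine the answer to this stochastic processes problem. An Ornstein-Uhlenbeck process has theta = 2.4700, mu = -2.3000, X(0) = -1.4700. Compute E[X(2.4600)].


E[X(t)] = mu + (X(0) - mu)*exp(-theta*t)
= -2.3000 + (-1.4700 - -2.3000)*exp(-2.4700*2.4600)
= -2.3000 + 0.8300 * 0.0023
= -2.2981

-2.2981


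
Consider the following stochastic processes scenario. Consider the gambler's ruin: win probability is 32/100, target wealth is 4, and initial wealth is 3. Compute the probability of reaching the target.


Gambler's ruin formula:
r = q/p = 0.6800/0.3200 = 2.1250
P(win) = (1 - r^i)/(1 - r^N)
= (1 - 2.1250^3)/(1 - 2.1250^4)
= 0.4433

0.4433


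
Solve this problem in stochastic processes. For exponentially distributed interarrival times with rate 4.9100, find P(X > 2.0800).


P(X > t) = exp(-lambda * t)
= exp(-4.9100 * 2.0800)
= exp(-10.2128) = 3.6698e-05

3.6698e-05


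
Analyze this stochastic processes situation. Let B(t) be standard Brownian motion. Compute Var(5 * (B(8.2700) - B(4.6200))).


Var(alpha*(B(t)-B(s))) = alpha^2 * (t-s)
= 5^2 * (8.2700 - 4.6200)
= 25 * 3.6500
= 91.2500

91.2500


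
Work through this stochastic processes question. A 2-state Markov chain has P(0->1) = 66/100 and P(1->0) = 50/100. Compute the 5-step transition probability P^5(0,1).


Computing P^5 by matrix multiplication.
P = [[0.3400, 0.6600], [0.5000, 0.5000]]
After raising P to the power 5:
P^5(0,1) = 0.5690

0.5690


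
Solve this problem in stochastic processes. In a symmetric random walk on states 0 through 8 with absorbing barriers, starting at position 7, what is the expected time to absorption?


For symmetric RW on 0,...,N with absorbing barriers, E(i) = i*(N-i)
E(7) = 7 * 1 = 7

7


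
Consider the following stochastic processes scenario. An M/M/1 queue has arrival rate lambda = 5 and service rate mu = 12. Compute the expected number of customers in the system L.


rho = 5/12 = 0.4167
L = rho/(1-rho)
= 0.4167/0.5833
= 0.7143

0.7143


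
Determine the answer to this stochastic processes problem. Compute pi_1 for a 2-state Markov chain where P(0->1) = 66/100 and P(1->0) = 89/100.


Stationary distribution: pi_0 = p10/(p01+p10), pi_1 = p01/(p01+p10)
p01 = 0.6600, p10 = 0.8900
pi_1 = 0.4258

0.4258


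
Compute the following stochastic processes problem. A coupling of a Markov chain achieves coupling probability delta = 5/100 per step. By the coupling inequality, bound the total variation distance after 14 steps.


TV distance bound <= (1-delta)^n
= (1 - 0.0500)^14
= 0.9500^14
= 0.4877

0.4877


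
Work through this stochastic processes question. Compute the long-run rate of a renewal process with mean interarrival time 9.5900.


Long-run renewal rate = 1/E(X)
= 1/9.5900
= 0.1043

0.1043


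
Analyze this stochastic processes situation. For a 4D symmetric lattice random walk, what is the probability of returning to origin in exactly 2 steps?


P(return in 2 steps) = P(reverse first step) = 1/(2d)
= 1/8
= 0.1250

0.1250


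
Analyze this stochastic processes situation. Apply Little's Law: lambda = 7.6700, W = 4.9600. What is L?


Little's Law: L = lambda * W
= 7.6700 * 4.9600
= 38.0432

38.0432


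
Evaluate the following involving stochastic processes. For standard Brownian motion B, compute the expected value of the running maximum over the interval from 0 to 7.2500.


E(max B(s)) = sqrt(2t/pi)
= sqrt(2*7.2500/pi)
= sqrt(4.6155)
= 2.1484

2.1484


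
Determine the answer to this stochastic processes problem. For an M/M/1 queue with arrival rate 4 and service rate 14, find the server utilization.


rho = lambda/mu
= 4/14
= 0.2857

0.2857


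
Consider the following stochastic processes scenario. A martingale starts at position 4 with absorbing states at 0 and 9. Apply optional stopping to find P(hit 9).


By optional stopping theorem: E(M at tau) = M(0) = 4
P(hit 9)*9 + P(hit 0)*0 = 4
P(hit 9) = (4 - 0)/(9 - 0) = 4/9 = 0.4444

0.4444


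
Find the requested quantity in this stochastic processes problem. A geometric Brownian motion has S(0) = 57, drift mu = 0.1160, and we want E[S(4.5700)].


E[S(t)] = S(0) * exp(mu * t)
= 57 * exp(0.1160 * 4.5700)
= 57 * 1.6991
= 96.8508

96.8508


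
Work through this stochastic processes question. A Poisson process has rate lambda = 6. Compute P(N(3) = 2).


P(N(t)=k) = (lambda*t)^k * exp(-lambda*t) / k!
lambda*t = 18
= 18^2 * exp(-18) / 2!
= 324 * 1.5230e-08 / 2
= 2.4673e-06

2.4673e-06


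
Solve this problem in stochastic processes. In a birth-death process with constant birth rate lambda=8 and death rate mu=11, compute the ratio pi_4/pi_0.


For birth-death process, pi_n/pi_0 = (lambda/mu)^n
= (8/11)^4
= 0.2798

0.2798


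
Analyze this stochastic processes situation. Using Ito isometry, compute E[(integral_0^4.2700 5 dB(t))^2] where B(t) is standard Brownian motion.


By Ito isometry: E[(int f dB)^2] = int f^2 dt
= 5^2 * 4.2700
= 25 * 4.2700 = 106.7500

106.7500


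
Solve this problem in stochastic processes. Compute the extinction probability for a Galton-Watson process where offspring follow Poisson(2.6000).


Since mu = 2.6000 > 1, extinction prob q < 1.
Solve s = exp(mu*(s-1)) iteratively.
q = 0.0951

0.0951


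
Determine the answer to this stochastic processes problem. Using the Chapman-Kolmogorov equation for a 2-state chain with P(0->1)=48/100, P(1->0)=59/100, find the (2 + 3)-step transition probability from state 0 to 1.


P^5 = P^2 * P^3
Computing via matrix multiplication of the transition matrix.
Entry (0,1) of P^5 = 0.4486

0.4486


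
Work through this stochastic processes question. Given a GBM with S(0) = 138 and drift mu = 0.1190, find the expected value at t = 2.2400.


E[S(t)] = S(0) * exp(mu * t)
= 138 * exp(0.1190 * 2.2400)
= 138 * 1.3055
= 180.1543

180.1543


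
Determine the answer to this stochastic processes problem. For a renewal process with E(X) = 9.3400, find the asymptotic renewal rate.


Long-run renewal rate = 1/E(X)
= 1/9.3400
= 0.1071

0.1071


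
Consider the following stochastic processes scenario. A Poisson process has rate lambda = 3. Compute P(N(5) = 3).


P(N(t)=k) = (lambda*t)^k * exp(-lambda*t) / k!
lambda*t = 15
= 15^3 * exp(-15) / 3!
= 3375 * 3.0590e-07 / 6
= 1.7207e-04

1.7207e-04


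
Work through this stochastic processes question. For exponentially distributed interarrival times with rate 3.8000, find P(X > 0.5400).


P(X > t) = exp(-lambda * t)
= exp(-3.8000 * 0.5400)
= exp(-2.0520) = 0.1285

0.1285


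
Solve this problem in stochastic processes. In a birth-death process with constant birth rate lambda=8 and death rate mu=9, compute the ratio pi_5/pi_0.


For birth-death process, pi_n/pi_0 = (lambda/mu)^n
= (8/9)^5
= 0.5549

0.5549


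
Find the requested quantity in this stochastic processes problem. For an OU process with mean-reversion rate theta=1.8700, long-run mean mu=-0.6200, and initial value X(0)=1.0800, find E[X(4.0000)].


E[X(t)] = mu + (X(0) - mu)*exp(-theta*t)
= -0.6200 + (1.0800 - -0.6200)*exp(-1.8700*4.0000)
= -0.6200 + 1.7000 * 5.6426e-04
= -0.6190

-0.6190


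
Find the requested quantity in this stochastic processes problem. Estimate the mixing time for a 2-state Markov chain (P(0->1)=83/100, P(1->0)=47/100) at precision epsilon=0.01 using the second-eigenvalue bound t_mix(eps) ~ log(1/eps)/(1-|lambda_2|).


lambda_2 = |1 - p01 - p10| = |1 - 0.8300 - 0.4700| = 0.3000
t_mix ~ log(1/eps)/(1 - |lambda_2|)
= log(100)/(1 - 0.3000) = 4.6052/0.7000
= 6.5788

6.5788


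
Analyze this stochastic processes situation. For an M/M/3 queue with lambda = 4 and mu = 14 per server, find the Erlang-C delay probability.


a = lambda/mu = 0.2857
rho = a/c = 0.0952
Erlang-C formula applied:
C(c,a) = 0.0032

0.0032


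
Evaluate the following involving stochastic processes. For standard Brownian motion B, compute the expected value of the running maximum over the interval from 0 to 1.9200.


E(max B(s)) = sqrt(2t/pi)
= sqrt(2*1.9200/pi)
= sqrt(1.2223)
= 1.1056

1.1056


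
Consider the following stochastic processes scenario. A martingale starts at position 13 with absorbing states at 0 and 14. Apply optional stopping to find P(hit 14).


By optional stopping theorem: E(M at tau) = M(0) = 13
P(hit 14)*14 + P(hit 0)*0 = 13
P(hit 14) = (13 - 0)/(14 - 0) = 13/14 = 0.9286

0.9286


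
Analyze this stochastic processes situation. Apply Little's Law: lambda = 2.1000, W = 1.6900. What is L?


Little's Law: L = lambda * W
= 2.1000 * 1.6900
= 3.5490

3.5490


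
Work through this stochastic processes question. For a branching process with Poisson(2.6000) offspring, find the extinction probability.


Since mu = 2.6000 > 1, extinction prob q < 1.
Solve s = exp(mu*(s-1)) iteratively.
q = 0.0951

0.0951


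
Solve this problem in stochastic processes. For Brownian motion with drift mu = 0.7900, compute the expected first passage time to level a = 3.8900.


Expected first passage time = a/mu
= 3.8900/0.7900
= 4.9241

4.9241


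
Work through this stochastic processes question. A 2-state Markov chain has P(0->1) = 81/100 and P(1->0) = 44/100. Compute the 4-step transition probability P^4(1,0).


Computing P^4 by matrix multiplication.
P = [[0.1900, 0.8100], [0.4400, 0.5600]]
After raising P to the power 4:
P^4(1,0) = 0.3506

0.3506


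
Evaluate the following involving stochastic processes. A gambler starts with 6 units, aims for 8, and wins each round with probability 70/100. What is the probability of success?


Gambler's ruin formula:
r = q/p = 0.3000/0.7000 = 0.4286
P(win) = (1 - r^i)/(1 - r^N)
= (1 - 0.4286^6)/(1 - 0.4286^8)
= 0.9949

0.9949


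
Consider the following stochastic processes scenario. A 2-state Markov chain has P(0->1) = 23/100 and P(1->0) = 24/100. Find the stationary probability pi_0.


Stationary distribution: pi_0 = p10/(p01+p10), pi_1 = p01/(p01+p10)
p01 = 0.2300, p10 = 0.2400
pi_0 = 0.5106

0.5106


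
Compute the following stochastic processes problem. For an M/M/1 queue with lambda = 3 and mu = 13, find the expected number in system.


rho = 3/13 = 0.2308
L = rho/(1-rho)
= 0.2308/0.7692
= 0.3000

0.3000


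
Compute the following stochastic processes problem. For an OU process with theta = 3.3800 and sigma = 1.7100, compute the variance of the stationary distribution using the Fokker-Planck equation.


Stationary variance = sigma^2 / (2*theta)
= 1.7100^2 / (2*3.3800)
= 2.9241 / 6.7600
= 0.4326

0.4326


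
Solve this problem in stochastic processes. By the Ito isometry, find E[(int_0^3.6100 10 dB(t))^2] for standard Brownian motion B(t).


By Ito isometry: E[(int f dB)^2] = int f^2 dt
= 10^2 * 3.6100
= 100 * 3.6100 = 361.0000

361.0000


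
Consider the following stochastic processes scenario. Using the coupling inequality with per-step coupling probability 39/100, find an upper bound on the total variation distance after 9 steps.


TV distance bound <= (1-delta)^n
= (1 - 0.3900)^9
= 0.6100^9
= 0.0117

0.0117


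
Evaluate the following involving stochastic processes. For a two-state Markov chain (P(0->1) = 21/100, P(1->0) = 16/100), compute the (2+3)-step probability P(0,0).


P^5 = P^2 * P^3
Computing via matrix multiplication of the transition matrix.
Entry (0,0) of P^5 = 0.4888

0.4888


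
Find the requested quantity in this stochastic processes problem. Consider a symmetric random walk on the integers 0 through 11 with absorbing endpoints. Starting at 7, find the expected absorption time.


For symmetric RW on 0,...,N with absorbing barriers, E(i) = i*(N-i)
E(7) = 7 * 4 = 28

28


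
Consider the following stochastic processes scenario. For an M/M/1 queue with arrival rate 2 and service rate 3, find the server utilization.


rho = lambda/mu
= 2/3
= 0.6667

0.6667


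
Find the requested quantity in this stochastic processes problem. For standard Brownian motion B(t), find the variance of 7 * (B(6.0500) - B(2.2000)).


Var(alpha*(B(t)-B(s))) = alpha^2 * (t-s)
= 7^2 * (6.0500 - 2.2000)
= 49 * 3.8500
= 188.6500

188.6500


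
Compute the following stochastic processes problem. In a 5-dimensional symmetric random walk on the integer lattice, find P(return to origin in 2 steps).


P(return in 2 steps) = P(reverse first step) = 1/(2d)
= 1/10
= 0.1000

0.1000


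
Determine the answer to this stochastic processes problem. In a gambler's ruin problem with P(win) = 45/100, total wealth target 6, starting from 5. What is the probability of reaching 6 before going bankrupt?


Gambler's ruin formula:
r = q/p = 0.5500/0.4500 = 1.2222
P(win) = (1 - r^i)/(1 - r^N)
= (1 - 1.2222^5)/(1 - 1.2222^6)
= 0.7403

0.7403


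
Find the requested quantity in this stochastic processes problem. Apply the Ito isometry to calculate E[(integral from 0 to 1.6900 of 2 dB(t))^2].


By Ito isometry: E[(int f dB)^2] = int f^2 dt
= 2^2 * 1.6900
= 4 * 1.6900 = 6.7600

6.7600


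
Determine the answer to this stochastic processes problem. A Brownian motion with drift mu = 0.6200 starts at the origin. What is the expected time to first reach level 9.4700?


Expected first passage time = a/mu
= 9.4700/0.6200
= 15.2742

15.2742


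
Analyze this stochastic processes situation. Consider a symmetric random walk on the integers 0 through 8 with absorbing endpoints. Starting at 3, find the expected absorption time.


For symmetric RW on 0,...,N with absorbing barriers, E(i) = i*(N-i)
E(3) = 3 * 5 = 15

15


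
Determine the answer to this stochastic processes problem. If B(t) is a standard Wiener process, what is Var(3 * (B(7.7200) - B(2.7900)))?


Var(alpha*(B(t)-B(s))) = alpha^2 * (t-s)
= 3^2 * (7.7200 - 2.7900)
= 9 * 4.9300
= 44.3700

44.3700


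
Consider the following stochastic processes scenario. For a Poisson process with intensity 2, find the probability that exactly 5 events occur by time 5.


P(N(t)=k) = (lambda*t)^k * exp(-lambda*t) / k!
lambda*t = 10
= 10^5 * exp(-10) / 5!
= 100000 * 4.5400e-05 / 120
= 0.0378

0.0378


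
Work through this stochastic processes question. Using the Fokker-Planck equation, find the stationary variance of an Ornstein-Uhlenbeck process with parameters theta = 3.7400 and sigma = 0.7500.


Stationary variance = sigma^2 / (2*theta)
= 0.7500^2 / (2*3.7400)
= 0.5625 / 7.4800
= 0.0752

0.0752


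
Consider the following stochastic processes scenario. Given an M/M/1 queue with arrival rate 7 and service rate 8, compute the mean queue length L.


rho = 7/8 = 0.8750
L = rho/(1-rho)
= 0.8750/0.1250
= 7.0000

7.0000


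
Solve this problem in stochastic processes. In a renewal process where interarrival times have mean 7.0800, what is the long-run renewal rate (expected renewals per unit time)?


Long-run renewal rate = 1/E(X)
= 1/7.0800
= 0.1412

0.1412


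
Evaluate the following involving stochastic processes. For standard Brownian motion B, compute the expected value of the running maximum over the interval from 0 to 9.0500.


E(max B(s)) = sqrt(2t/pi)
= sqrt(2*9.0500/pi)
= sqrt(5.7614)
= 2.4003

2.4003


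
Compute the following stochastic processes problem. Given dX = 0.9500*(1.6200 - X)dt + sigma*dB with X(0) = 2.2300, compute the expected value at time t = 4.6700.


E[X(t)] = mu + (X(0) - mu)*exp(-theta*t)
= 1.6200 + (2.2300 - 1.6200)*exp(-0.9500*4.6700)
= 1.6200 + 0.6100 * 0.0118
= 1.6272

1.6272


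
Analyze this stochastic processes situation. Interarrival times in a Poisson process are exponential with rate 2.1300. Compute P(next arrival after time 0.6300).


P(X > t) = exp(-lambda * t)
= exp(-2.1300 * 0.6300)
= exp(-1.3419) = 0.2613

0.2613


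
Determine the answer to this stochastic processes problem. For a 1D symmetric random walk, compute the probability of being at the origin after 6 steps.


P(S(6) = 0) = C(6,3) / 4^3
= 20 / 64
= 0.3125

0.3125


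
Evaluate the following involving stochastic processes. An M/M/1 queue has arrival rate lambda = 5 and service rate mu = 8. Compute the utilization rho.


rho = lambda/mu
= 5/8
= 0.6250

0.6250


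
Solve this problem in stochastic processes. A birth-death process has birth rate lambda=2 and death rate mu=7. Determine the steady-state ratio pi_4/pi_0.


For birth-death process, pi_n/pi_0 = (lambda/mu)^n
= (2/7)^4
= 0.0067

0.0067


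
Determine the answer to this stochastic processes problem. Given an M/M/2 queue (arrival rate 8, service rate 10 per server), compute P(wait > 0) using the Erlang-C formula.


a = lambda/mu = 0.8000
rho = a/c = 0.4000
Erlang-C formula applied:
C(c,a) = 0.2286

0.2286


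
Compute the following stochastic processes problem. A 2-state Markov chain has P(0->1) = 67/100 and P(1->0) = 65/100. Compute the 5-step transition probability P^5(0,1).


Computing P^5 by matrix multiplication.
P = [[0.3300, 0.6700], [0.6500, 0.3500]]
After raising P to the power 5:
P^5(0,1) = 0.5093

0.5093


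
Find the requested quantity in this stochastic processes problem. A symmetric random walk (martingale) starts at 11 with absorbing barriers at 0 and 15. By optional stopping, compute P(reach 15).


By optional stopping theorem: E(M at tau) = M(0) = 11
P(hit 15)*15 + P(hit 0)*0 = 11
P(hit 15) = (11 - 0)/(15 - 0) = 11/15 = 0.7333

0.7333


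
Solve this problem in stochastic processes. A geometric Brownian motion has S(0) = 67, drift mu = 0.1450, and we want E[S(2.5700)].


E[S(t)] = S(0) * exp(mu * t)
= 67 * exp(0.1450 * 2.5700)
= 67 * 1.4516
= 97.2556

97.2556


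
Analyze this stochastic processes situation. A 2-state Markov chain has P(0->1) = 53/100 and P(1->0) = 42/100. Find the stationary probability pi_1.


Stationary distribution: pi_0 = p10/(p01+p10), pi_1 = p01/(p01+p10)
p01 = 0.5300, p10 = 0.4200
pi_1 = 0.5579

0.5579


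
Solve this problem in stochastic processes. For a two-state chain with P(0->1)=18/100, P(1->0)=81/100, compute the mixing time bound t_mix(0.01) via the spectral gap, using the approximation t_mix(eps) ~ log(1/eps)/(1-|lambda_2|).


lambda_2 = |1 - p01 - p10| = |1 - 0.1800 - 0.8100| = 0.0100
t_mix ~ log(1/eps)/(1 - |lambda_2|)
= log(100)/(1 - 0.0100) = 4.6052/0.9900
= 4.6517

4.6517


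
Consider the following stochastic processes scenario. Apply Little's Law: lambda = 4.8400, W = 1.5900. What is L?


Little's Law: L = lambda * W
= 4.8400 * 1.5900
= 7.6956

7.6956


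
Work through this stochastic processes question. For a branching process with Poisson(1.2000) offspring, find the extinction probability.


Since mu = 1.2000 > 1, extinction prob q < 1.
Solve s = exp(mu*(s-1)) iteratively.
q = 0.6863

0.6863


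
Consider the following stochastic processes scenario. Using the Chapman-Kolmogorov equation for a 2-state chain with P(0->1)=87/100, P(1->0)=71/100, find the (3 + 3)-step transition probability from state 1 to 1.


P^6 = P^3 * P^3
Computing via matrix multiplication of the transition matrix.
Entry (1,1) of P^6 = 0.5677

0.5677


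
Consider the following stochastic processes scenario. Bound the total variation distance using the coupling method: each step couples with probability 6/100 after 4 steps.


TV distance bound <= (1-delta)^n
= (1 - 0.0600)^4
= 0.9400^4
= 0.7807

0.7807


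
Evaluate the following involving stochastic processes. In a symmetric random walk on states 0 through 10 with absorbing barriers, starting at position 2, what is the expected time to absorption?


For symmetric RW on 0,...,N with absorbing barriers, E(i) = i*(N-i)
E(2) = 2 * 8 = 16

16


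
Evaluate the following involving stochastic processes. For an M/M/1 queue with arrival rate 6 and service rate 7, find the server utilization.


rho = lambda/mu
= 6/7
= 0.8571

0.8571


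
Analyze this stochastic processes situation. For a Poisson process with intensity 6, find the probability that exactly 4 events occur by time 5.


P(N(t)=k) = (lambda*t)^k * exp(-lambda*t) / k!
lambda*t = 30
= 30^4 * exp(-30) / 4!
= 810000 * 9.3576e-14 / 24
= 3.1582e-09

3.1582e-09


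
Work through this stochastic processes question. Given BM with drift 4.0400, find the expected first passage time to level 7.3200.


Expected first passage time = a/mu
= 7.3200/4.0400
= 1.8119

1.8119


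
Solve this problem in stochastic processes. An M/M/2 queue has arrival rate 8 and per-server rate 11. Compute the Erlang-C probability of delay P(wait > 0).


a = lambda/mu = 0.7273
rho = a/c = 0.3636
Erlang-C formula applied:
C(c,a) = 0.1939

0.1939


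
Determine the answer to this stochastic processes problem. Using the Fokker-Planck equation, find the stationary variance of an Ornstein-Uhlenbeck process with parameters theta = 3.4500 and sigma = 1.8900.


Stationary variance = sigma^2 / (2*theta)
= 1.8900^2 / (2*3.4500)
= 3.5721 / 6.9000
= 0.5177

0.5177


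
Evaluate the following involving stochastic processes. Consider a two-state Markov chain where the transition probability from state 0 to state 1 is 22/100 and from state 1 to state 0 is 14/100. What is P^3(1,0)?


Computing P^3 by matrix multiplication.
P = [[0.7800, 0.2200], [0.1400, 0.8600]]
After raising P to the power 3:
P^3(1,0) = 0.2869

0.2869


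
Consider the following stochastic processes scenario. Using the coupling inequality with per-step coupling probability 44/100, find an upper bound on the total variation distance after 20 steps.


TV distance bound <= (1-delta)^n
= (1 - 0.4400)^20
= 0.5600^20
= 9.1994e-06

9.1994e-06


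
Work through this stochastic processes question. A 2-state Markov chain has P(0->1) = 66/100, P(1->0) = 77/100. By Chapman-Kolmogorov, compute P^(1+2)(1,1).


P^3 = P^1 * P^2
Computing via matrix multiplication of the transition matrix.
Entry (1,1) of P^3 = 0.4187

0.4187


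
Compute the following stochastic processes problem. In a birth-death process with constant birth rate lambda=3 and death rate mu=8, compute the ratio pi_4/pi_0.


For birth-death process, pi_n/pi_0 = (lambda/mu)^n
= (3/8)^4
= 0.0198

0.0198


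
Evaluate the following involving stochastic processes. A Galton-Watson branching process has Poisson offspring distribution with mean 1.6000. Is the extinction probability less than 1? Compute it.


Since mu = 1.6000 > 1, extinction prob q < 1.
Solve s = exp(mu*(s-1)) iteratively.
q = 0.3580

0.3580


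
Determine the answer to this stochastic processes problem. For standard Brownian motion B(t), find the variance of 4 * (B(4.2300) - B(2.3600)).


Var(alpha*(B(t)-B(s))) = alpha^2 * (t-s)
= 4^2 * (4.2300 - 2.3600)
= 16 * 1.8700
= 29.9200

29.9200


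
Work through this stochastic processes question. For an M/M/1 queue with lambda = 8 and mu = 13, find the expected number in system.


rho = 8/13 = 0.6154
L = rho/(1-rho)
= 0.6154/0.3846
= 1.6000

1.6000


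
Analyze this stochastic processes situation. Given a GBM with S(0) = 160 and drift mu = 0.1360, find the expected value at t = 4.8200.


E[S(t)] = S(0) * exp(mu * t)
= 160 * exp(0.1360 * 4.8200)
= 160 * 1.9261
= 308.1830

308.1830


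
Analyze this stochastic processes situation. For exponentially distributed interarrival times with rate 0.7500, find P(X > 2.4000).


P(X > t) = exp(-lambda * t)
= exp(-0.7500 * 2.4000)
= exp(-1.8000) = 0.1653

0.1653


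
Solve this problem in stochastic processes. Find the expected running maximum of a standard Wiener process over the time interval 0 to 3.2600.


E(max B(s)) = sqrt(2t/pi)
= sqrt(2*3.2600/pi)
= sqrt(2.0754)
= 1.4406

1.4406


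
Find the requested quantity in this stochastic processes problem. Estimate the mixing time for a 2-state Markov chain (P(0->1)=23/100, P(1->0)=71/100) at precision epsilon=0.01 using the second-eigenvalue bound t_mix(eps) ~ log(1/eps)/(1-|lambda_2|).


lambda_2 = |1 - p01 - p10| = |1 - 0.2300 - 0.7100| = 0.0600
t_mix ~ log(1/eps)/(1 - |lambda_2|)
= log(100)/(1 - 0.0600) = 4.6052/0.9400
= 4.8991

4.8991


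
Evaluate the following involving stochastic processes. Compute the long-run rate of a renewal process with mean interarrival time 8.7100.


Long-run renewal rate = 1/E(X)
= 1/8.7100
= 0.1148

0.1148


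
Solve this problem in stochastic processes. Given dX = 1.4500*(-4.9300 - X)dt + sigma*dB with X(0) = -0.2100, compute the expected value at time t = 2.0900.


E[X(t)] = mu + (X(0) - mu)*exp(-theta*t)
= -4.9300 + (-0.2100 - -4.9300)*exp(-1.4500*2.0900)
= -4.9300 + 4.7200 * 0.0483
= -4.7021

-4.7021


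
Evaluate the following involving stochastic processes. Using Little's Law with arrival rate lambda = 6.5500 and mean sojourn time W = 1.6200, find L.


Little's Law: L = lambda * W
= 6.5500 * 1.6200
= 10.6110

10.6110


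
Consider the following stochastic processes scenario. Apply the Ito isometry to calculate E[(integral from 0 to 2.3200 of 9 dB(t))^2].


By Ito isometry: E[(int f dB)^2] = int f^2 dt
= 9^2 * 2.3200
= 81 * 2.3200 = 187.9200

187.9200


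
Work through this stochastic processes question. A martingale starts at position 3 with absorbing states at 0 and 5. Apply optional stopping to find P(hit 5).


By optional stopping theorem: E(M at tau) = M(0) = 3
P(hit 5)*5 + P(hit 0)*0 = 3
P(hit 5) = (3 - 0)/(5 - 0) = 3/5 = 0.6000

0.6000


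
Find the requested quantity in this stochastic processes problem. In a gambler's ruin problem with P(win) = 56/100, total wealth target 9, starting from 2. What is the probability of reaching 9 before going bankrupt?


Gambler's ruin formula:
r = q/p = 0.4400/0.5600 = 0.7857
P(win) = (1 - r^i)/(1 - r^N)
= (1 - 0.7857^2)/(1 - 0.7857^9)
= 0.4319

0.4319


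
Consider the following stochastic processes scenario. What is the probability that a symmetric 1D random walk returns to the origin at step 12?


P(S(12) = 0) = C(12,6) / 4^6
= 924 / 4096
= 0.2256

0.2256


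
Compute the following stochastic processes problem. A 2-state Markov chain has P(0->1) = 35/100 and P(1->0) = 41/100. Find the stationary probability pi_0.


Stationary distribution: pi_0 = p10/(p01+p10), pi_1 = p01/(p01+p10)
p01 = 0.3500, p10 = 0.4100
pi_0 = 0.5395

0.5395


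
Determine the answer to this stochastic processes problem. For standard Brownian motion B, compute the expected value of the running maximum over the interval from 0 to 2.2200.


E(max B(s)) = sqrt(2t/pi)
= sqrt(2*2.2200/pi)
= sqrt(1.4133)
= 1.1888

1.1888


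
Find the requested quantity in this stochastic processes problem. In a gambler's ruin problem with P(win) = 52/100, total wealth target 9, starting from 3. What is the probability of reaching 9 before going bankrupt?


Gambler's ruin formula:
r = q/p = 0.4800/0.5200 = 0.9231
P(win) = (1 - r^i)/(1 - r^N)
= (1 - 0.9231^3)/(1 - 0.9231^9)
= 0.4158

0.4158


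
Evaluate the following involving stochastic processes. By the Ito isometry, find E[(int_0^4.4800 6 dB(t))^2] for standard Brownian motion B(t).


By Ito isometry: E[(int f dB)^2] = int f^2 dt
= 6^2 * 4.4800
= 36 * 4.4800 = 161.2800

161.2800


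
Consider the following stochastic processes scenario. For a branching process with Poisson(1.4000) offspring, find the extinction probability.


Since mu = 1.4000 > 1, extinction prob q < 1.
Solve s = exp(mu*(s-1)) iteratively.
q = 0.4890

0.4890


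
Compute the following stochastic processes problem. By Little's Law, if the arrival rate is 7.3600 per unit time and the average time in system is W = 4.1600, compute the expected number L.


Little's Law: L = lambda * W
= 7.3600 * 4.1600
= 30.6176

30.6176


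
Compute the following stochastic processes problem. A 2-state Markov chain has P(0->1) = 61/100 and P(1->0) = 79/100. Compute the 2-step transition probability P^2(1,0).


Computing P^2 by matrix multiplication.
P = [[0.3900, 0.6100], [0.7900, 0.2100]]
After raising P to the power 2:
P^2(1,0) = 0.4740

0.4740


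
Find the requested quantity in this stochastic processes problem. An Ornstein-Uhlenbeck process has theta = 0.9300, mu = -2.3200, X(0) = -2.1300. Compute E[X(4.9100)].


E[X(t)] = mu + (X(0) - mu)*exp(-theta*t)
= -2.3200 + (-2.1300 - -2.3200)*exp(-0.9300*4.9100)
= -2.3200 + 0.1900 * 0.0104
= -2.3180

-2.3180


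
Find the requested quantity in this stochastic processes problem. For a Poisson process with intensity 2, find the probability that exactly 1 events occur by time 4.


P(N(t)=k) = (lambda*t)^k * exp(-lambda*t) / k!
lambda*t = 8
= 8^1 * exp(-8) / 1!
= 8 * 3.3546e-04 / 1
= 0.0027

0.0027


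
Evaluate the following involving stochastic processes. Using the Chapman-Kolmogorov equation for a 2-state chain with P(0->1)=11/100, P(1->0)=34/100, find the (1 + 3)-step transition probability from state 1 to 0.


P^4 = P^1 * P^3
Computing via matrix multiplication of the transition matrix.
Entry (1,0) of P^4 = 0.6864

0.6864


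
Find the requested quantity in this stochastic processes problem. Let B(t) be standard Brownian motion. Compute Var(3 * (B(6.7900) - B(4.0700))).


Var(alpha*(B(t)-B(s))) = alpha^2 * (t-s)
= 3^2 * (6.7900 - 4.0700)
= 9 * 2.7200
= 24.4800

24.4800


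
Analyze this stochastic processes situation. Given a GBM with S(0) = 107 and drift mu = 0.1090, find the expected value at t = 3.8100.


E[S(t)] = S(0) * exp(mu * t)
= 107 * exp(0.1090 * 3.8100)
= 107 * 1.5148
= 162.0847

162.0847


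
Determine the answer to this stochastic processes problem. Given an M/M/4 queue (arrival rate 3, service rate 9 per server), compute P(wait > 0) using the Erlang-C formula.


a = lambda/mu = 0.3333
rho = a/c = 0.0833
Erlang-C formula applied:
C(c,a) = 4.0209e-04

4.0209e-04


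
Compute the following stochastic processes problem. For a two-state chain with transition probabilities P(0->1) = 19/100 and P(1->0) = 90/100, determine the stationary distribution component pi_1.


Stationary distribution: pi_0 = p10/(p01+p10), pi_1 = p01/(p01+p10)
p01 = 0.1900, p10 = 0.9000
pi_1 = 0.1743

0.1743


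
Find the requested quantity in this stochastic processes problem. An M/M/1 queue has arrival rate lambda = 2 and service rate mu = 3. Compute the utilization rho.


rho = lambda/mu
= 2/3
= 0.6667

0.6667


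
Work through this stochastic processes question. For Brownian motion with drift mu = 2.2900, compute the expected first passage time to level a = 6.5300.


Expected first passage time = a/mu
= 6.5300/2.2900
= 2.8515

2.8515


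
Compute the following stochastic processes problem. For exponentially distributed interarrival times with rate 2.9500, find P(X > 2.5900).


P(X > t) = exp(-lambda * t)
= exp(-2.9500 * 2.5900)
= exp(-7.6405) = 4.8059e-04

4.8059e-04


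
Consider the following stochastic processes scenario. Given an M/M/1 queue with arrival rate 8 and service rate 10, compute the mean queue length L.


rho = 8/10 = 0.8000
L = rho/(1-rho)
= 0.8000/0.2000
= 4.0000

4.0000


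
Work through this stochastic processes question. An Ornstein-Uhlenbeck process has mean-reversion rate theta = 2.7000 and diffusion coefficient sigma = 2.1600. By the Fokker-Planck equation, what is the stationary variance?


Stationary variance = sigma^2 / (2*theta)
= 2.1600^2 / (2*2.7000)
= 4.6656 / 5.4000
= 0.8640

0.8640


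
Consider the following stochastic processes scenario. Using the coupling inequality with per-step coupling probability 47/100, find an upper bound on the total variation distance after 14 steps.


TV distance bound <= (1-delta)^n
= (1 - 0.4700)^14
= 0.5300^14
= 1.3799e-04

1.3799e-04


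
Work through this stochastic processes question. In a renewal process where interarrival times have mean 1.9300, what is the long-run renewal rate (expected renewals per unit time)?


Long-run renewal rate = 1/E(X)
= 1/1.9300
= 0.5181

0.5181


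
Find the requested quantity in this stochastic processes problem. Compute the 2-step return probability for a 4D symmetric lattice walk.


P(return in 2 steps) = P(reverse first step) = 1/(2d)
= 1/8
= 0.1250

0.1250


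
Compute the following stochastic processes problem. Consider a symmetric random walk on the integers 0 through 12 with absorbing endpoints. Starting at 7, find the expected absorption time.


For symmetric RW on 0,...,N with absorbing barriers, E(i) = i*(N-i)
E(7) = 7 * 5 = 35

35


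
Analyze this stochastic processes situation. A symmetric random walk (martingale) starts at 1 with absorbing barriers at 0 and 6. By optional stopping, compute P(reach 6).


By optional stopping theorem: E(M at tau) = M(0) = 1
P(hit 6)*6 + P(hit 0)*0 = 1
P(hit 6) = (1 - 0)/(6 - 0) = 1/6 = 0.1667

0.1667


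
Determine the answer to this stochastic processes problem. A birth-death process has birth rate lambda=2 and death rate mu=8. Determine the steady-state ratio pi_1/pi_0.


For birth-death process, pi_n/pi_0 = (lambda/mu)^n
= (2/8)^1
= 0.2500

0.2500


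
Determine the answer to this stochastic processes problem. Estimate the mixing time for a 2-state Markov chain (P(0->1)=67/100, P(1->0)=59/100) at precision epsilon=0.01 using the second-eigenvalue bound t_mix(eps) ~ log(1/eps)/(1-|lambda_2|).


lambda_2 = |1 - p01 - p10| = |1 - 0.6700 - 0.5900| = 0.2600
t_mix ~ log(1/eps)/(1 - |lambda_2|)
= log(100)/(1 - 0.2600) = 4.6052/0.7400
= 6.2232

6.2232


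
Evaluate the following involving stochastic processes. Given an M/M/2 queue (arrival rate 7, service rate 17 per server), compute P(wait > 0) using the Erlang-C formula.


a = lambda/mu = 0.4118
rho = a/c = 0.2059
Erlang-C formula applied:
C(c,a) = 0.0703

0.0703


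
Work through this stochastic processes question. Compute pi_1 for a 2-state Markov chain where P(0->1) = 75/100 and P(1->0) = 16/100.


Stationary distribution: pi_0 = p10/(p01+p10), pi_1 = p01/(p01+p10)
p01 = 0.7500, p10 = 0.1600
pi_1 = 0.8242

0.8242


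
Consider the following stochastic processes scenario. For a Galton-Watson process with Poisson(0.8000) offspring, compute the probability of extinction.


Since mu = 0.8000 <= 1, extinction probability = 1.

1.0000


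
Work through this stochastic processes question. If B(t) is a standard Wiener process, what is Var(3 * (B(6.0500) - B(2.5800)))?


Var(alpha*(B(t)-B(s))) = alpha^2 * (t-s)
= 3^2 * (6.0500 - 2.5800)
= 9 * 3.4700
= 31.2300

31.2300


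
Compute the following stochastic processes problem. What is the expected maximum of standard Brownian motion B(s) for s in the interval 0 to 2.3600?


E(max B(s)) = sqrt(2t/pi)
= sqrt(2*2.3600/pi)
= sqrt(1.5024)
= 1.2257

1.2257


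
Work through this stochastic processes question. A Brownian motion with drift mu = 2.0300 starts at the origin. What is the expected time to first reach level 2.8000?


Expected first passage time = a/mu
= 2.8000/2.0300
= 1.3793

1.3793


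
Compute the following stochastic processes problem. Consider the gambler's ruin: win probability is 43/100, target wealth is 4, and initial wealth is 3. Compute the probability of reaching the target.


Gambler's ruin formula:
r = q/p = 0.5700/0.4300 = 1.3256
P(win) = (1 - r^i)/(1 - r^N)
= (1 - 1.3256^3)/(1 - 1.3256^4)
= 0.6367

0.6367


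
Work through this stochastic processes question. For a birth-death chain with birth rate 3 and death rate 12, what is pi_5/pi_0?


For birth-death process, pi_n/pi_0 = (lambda/mu)^n
= (3/12)^5
= 9.7656e-04

9.7656e-04


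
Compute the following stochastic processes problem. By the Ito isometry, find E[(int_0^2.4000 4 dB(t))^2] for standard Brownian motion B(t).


By Ito isometry: E[(int f dB)^2] = int f^2 dt
= 4^2 * 2.4000
= 16 * 2.4000 = 38.4000

38.4000
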